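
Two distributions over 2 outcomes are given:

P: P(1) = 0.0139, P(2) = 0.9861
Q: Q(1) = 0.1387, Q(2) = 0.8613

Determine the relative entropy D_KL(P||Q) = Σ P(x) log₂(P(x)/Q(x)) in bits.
0.1464 bits

D_KL(P||Q) = Σ P(x) log₂(P(x)/Q(x))

Computing term by term:
  P(1)·log₂(P(1)/Q(1)) = 0.0139·log₂(0.0139/0.1387) = -0.04613
  P(2)·log₂(P(2)/Q(2)) = 0.9861·log₂(0.9861/0.8613) = 0.19250

D_KL(P||Q) = -0.04613 + 0.19250 = 0.14637 ≈ 0.1464 bits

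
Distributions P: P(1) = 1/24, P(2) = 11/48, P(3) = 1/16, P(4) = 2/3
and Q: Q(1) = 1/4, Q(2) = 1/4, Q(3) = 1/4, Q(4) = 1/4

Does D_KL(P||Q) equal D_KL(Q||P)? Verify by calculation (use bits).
D_KL(P||Q) = 0.6819 bits, D_KL(Q||P) = 0.8239 bits. No — D_KL(P||Q) ≠ D_KL(Q||P) for this pair.

D_KL(P||Q) = Σ P(x) log₂(P(x)/Q(x))

Computing term by term:
  P(1)·log₂(P(1)/Q(1)) = (1/24)·log₂((1/24)/(1/4)) = -0.10771
  P(2)·log₂(P(2)/Q(2)) = (11/48)·log₂((11/48)/(1/4)) = -0.02877
  P(3)·log₂(P(3)/Q(3)) = (1/16)·log₂((1/16)/(1/4)) = -0.12500
  P(4)·log₂(P(4)/Q(4)) = (2/3)·log₂((2/3)/(1/4)) = 0.94336

D_KL(P||Q) = -0.10771 - 0.02877 - 0.12500 + 0.94336 = 0.68188 ≈ 0.6819 bits

D_KL(Q||P) = Σ Q(x) log₂(Q(x)/P(x))

Computing term by term:
  Q(1)·log₂(Q(1)/P(1)) = (1/4)·log₂((1/4)/(1/24)) = 0.64624
  Q(2)·log₂(Q(2)/P(2)) = (1/4)·log₂((1/4)/(11/48)) = 0.03138
  Q(3)·log₂(Q(3)/P(3)) = (1/4)·log₂((1/4)/(1/16)) = 0.50000
  Q(4)·log₂(Q(4)/P(4)) = (1/4)·log₂((1/4)/(2/3)) = -0.35376

D_KL(Q||P) = 0.64624 + 0.03138 + 0.50000 - 0.35376 = 0.82386 ≈ 0.8239 bits

These are NOT equal (difference: 0.1420 bits). KL divergence is asymmetric: D_KL(P||Q) ≠ D_KL(Q||P) in general.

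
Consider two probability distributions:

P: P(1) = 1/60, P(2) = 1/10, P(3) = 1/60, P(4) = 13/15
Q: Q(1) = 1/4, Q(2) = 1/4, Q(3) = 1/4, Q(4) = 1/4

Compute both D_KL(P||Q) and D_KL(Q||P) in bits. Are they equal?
D_KL(P||Q) = 1.2920 bits, D_KL(Q||P) = 1.8355 bits. No, they are not equal.

D_KL(P||Q) = Σ P(x) log₂(P(x)/Q(x))

Computing term by term:
  P(1)·log₂(P(1)/Q(1)) = (1/60)·log₂((1/60)/(1/4)) = -0.06511
  P(2)·log₂(P(2)/Q(2)) = (1/10)·log₂((1/10)/(1/4)) = -0.13219
  P(3)·log₂(P(3)/Q(3)) = (1/60)·log₂((1/60)/(1/4)) = -0.06511
  P(4)·log₂(P(4)/Q(4)) = (13/15)·log₂((13/15)/(1/4)) = 1.55441

D_KL(P||Q) = -0.06511 - 0.13219 - 0.06511 + 1.55441 = 1.29200 ≈ 1.2920 bits

D_KL(Q||P) = Σ Q(x) log₂(Q(x)/P(x))

Computing term by term:
  Q(1)·log₂(Q(1)/P(1)) = (1/4)·log₂((1/4)/(1/60)) = 0.97672
  Q(2)·log₂(Q(2)/P(2)) = (1/4)·log₂((1/4)/(1/10)) = 0.33048
  Q(3)·log₂(Q(3)/P(3)) = (1/4)·log₂((1/4)/(1/60)) = 0.97672
  Q(4)·log₂(Q(4)/P(4)) = (1/4)·log₂((1/4)/(13/15)) = -0.44839

D_KL(Q||P) = 0.97672 + 0.33048 + 0.97672 - 0.44839 = 1.83553 ≈ 1.8355 bits

These are NOT equal (difference: 0.5435 bits). KL divergence is asymmetric: D_KL(P||Q) ≠ D_KL(Q||P) in general.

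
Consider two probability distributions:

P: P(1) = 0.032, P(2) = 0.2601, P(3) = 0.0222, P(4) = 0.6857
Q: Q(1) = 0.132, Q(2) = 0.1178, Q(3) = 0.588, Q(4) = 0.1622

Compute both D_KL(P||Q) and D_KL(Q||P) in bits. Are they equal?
D_KL(P||Q) = 1.5530 bits, D_KL(Q||P) = 2.5775 bits. No, they are not equal.

D_KL(P||Q) = Σ P(x) log₂(P(x)/Q(x))

Computing term by term:
  P(1)·log₂(P(1)/Q(1)) = 0.032·log₂(0.032/0.132) = -0.06542
  P(2)·log₂(P(2)/Q(2)) = 0.2601·log₂(0.2601/0.1178) = 0.29722
  P(3)·log₂(P(3)/Q(3)) = 0.0222·log₂(0.0222/0.588) = -0.10494
  P(4)·log₂(P(4)/Q(4)) = 0.6857·log₂(0.6857/0.1622) = 1.42612

D_KL(P||Q) = -0.06542 + 0.29722 - 0.10494 + 1.42612 = 1.55298 ≈ 1.5530 bits

D_KL(Q||P) = Σ Q(x) log₂(Q(x)/P(x))

Computing term by term:
  Q(1)·log₂(Q(1)/P(1)) = 0.132·log₂(0.132/0.032) = 0.26986
  Q(2)·log₂(Q(2)/P(2)) = 0.1178·log₂(0.1178/0.2601) = -0.13461
  Q(3)·log₂(Q(3)/P(3)) = 0.588·log₂(0.588/0.0222) = 2.77958
  Q(4)·log₂(Q(4)/P(4)) = 0.1622·log₂(0.1622/0.6857) = -0.33734

D_KL(Q||P) = 0.26986 - 0.13461 + 2.77958 - 0.33734 = 2.57749 ≈ 2.5775 bits

These are NOT equal (difference: 1.0245 bits). KL divergence is asymmetric: D_KL(P||Q) ≠ D_KL(Q||P) in general.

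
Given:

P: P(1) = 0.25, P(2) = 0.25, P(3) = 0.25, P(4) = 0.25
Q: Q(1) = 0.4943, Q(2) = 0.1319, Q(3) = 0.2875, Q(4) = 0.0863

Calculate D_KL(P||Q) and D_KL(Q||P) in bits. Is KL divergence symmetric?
D_KL(P||Q) = 0.3180 bits, D_KL(Q||P) = 0.2900 bits. No, KL divergence is not symmetric.

D_KL(P||Q) = Σ P(x) log₂(P(x)/Q(x))

Computing term by term:
  P(1)·log₂(P(1)/Q(1)) = 0.25·log₂(0.25/0.4943) = -0.24586
  P(2)·log₂(P(2)/Q(2)) = 0.25·log₂(0.25/0.1319) = 0.23062
  P(3)·log₂(P(3)/Q(3)) = 0.25·log₂(0.25/0.2875) = -0.05041
  P(4)·log₂(P(4)/Q(4)) = 0.25·log₂(0.25/0.0863) = 0.38362

D_KL(P||Q) = -0.24586 + 0.23062 - 0.05041 + 0.38362 = 0.31797 ≈ 0.3180 bits

D_KL(Q||P) = Σ Q(x) log₂(Q(x)/P(x))

Computing term by term:
  Q(1)·log₂(Q(1)/P(1)) = 0.4943·log₂(0.4943/0.25) = 0.48612
  Q(2)·log₂(Q(2)/P(2)) = 0.1319·log₂(0.1319/0.25) = -0.12168
  Q(3)·log₂(Q(3)/P(3)) = 0.2875·log₂(0.2875/0.25) = 0.05797
  Q(4)·log₂(Q(4)/P(4)) = 0.0863·log₂(0.0863/0.25) = -0.13243

D_KL(Q||P) = 0.48612 - 0.12168 + 0.05797 - 0.13243 = 0.28998 ≈ 0.2900 bits

These are NOT equal (difference: 0.0280 bits). KL divergence is asymmetric: D_KL(P||Q) ≠ D_KL(Q||P) in general.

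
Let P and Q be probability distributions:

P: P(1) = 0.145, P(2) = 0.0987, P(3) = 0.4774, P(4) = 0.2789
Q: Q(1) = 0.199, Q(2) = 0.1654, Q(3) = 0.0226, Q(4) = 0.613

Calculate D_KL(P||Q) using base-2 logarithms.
1.6443 bits

D_KL(P||Q) = Σ P(x) log₂(P(x)/Q(x))

Computing term by term:
  P(1)·log₂(P(1)/Q(1)) = 0.145·log₂(0.145/0.199) = -0.06622
  P(2)·log₂(P(2)/Q(2)) = 0.0987·log₂(0.0987/0.1654) = -0.07352
  P(3)·log₂(P(3)/Q(3)) = 0.4774·log₂(0.4774/0.0226) = 2.10094
  P(4)·log₂(P(4)/Q(4)) = 0.2789·log₂(0.2789/0.613) = -0.31687

D_KL(P||Q) = -0.06622 - 0.07352 + 2.10094 - 0.31687 = 1.64433 ≈ 1.6443 bits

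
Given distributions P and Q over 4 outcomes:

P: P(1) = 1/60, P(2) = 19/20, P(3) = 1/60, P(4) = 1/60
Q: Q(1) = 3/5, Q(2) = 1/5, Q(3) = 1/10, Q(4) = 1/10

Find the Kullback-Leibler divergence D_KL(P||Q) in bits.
1.9632 bits

D_KL(P||Q) = Σ P(x) log₂(P(x)/Q(x))

Computing term by term:
  P(1)·log₂(P(1)/Q(1)) = (1/60)·log₂((1/60)/(3/5)) = -0.08617
  P(2)·log₂(P(2)/Q(2)) = (19/20)·log₂((19/20)/(1/5)) = 2.13553
  P(3)·log₂(P(3)/Q(3)) = (1/60)·log₂((1/60)/(1/10)) = -0.04308
  P(4)·log₂(P(4)/Q(4)) = (1/60)·log₂((1/60)/(1/10)) = -0.04308

D_KL(P||Q) = -0.08617 + 2.13553 - 0.04308 - 0.04308 = 1.96320 ≈ 1.9632 bits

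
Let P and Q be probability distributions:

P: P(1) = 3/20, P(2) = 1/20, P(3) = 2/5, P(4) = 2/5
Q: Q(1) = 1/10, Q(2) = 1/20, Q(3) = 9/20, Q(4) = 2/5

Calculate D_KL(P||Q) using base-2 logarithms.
0.0198 bits

D_KL(P||Q) = Σ P(x) log₂(P(x)/Q(x))

Computing term by term:
  P(1)·log₂(P(1)/Q(1)) = (3/20)·log₂((3/20)/(1/10)) = 0.08774
  P(2)·log₂(P(2)/Q(2)) = (1/20)·log₂((1/20)/(1/20)) = 0.00000
  P(3)·log₂(P(3)/Q(3)) = (2/5)·log₂((2/5)/(9/20)) = -0.06797
  P(4)·log₂(P(4)/Q(4)) = (2/5)·log₂((2/5)/(2/5)) = 0.00000

D_KL(P||Q) = 0.08774 + 0.00000 - 0.06797 + 0.00000 = 0.01977 ≈ 0.0198 bits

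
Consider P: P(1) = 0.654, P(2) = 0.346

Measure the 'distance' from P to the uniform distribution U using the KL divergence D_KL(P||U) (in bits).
0.0696 bits

U(i) = 1/2 for all i

D_KL(P||U) = Σ P(x) log₂(P(x) / (1/2))
           = Σ P(x) log₂(P(x)) + log₂(2)
           = log₂(2) - H(P)

H(P) = -Σ P(x) log₂(P(x)):
  -P(1)·log₂(P(1)) = -(0.654)·log₂(0.654) = 0.40066
  -P(2)·log₂(P(2)) = -(0.346)·log₂(0.346) = 0.52978
H(P) = 0.40066 + 0.52978 = 0.93044 bits

log₂(2) = 1.00000 bits

D_KL(P||U) = 1.00000 - 0.93044 = 0.06956 ≈ 0.0696 bits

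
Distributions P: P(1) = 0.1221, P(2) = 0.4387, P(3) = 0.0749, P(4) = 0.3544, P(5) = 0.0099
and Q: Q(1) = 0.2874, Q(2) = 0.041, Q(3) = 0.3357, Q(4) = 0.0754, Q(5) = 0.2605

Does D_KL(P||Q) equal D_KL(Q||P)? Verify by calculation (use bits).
D_KL(P||Q) = 1.9318 bits, D_KL(Q||P) = 2.0019 bits. No — D_KL(P||Q) ≠ D_KL(Q||P) for this pair.

D_KL(P||Q) = Σ P(x) log₂(P(x)/Q(x))

Computing term by term:
  P(1)·log₂(P(1)/Q(1)) = 0.1221·log₂(0.1221/0.2874) = -0.15079
  P(2)·log₂(P(2)/Q(2)) = 0.4387·log₂(0.4387/0.041) = 1.50015
  P(3)·log₂(P(3)/Q(3)) = 0.0749·log₂(0.0749/0.3357) = -0.16209
  P(4)·log₂(P(4)/Q(4)) = 0.3544·log₂(0.3544/0.0754) = 0.79128
  P(5)·log₂(P(5)/Q(5)) = 0.0099·log₂(0.0099/0.2605) = -0.04671

D_KL(P||Q) = -0.15079 + 1.50015 - 0.16209 + 0.79128 - 0.04671 = 1.93184 ≈ 1.9318 bits

D_KL(Q||P) = Σ Q(x) log₂(Q(x)/P(x))

Computing term by term:
  Q(1)·log₂(Q(1)/P(1)) = 0.2874·log₂(0.2874/0.1221) = 0.35494
  Q(2)·log₂(Q(2)/P(2)) = 0.041·log₂(0.041/0.4387) = -0.14020
  Q(3)·log₂(Q(3)/P(3)) = 0.3357·log₂(0.3357/0.0749) = 0.72650
  Q(4)·log₂(Q(4)/P(4)) = 0.0754·log₂(0.0754/0.3544) = -0.16835
  Q(5)·log₂(Q(5)/P(5)) = 0.2605·log₂(0.2605/0.0099) = 1.22896

D_KL(Q||P) = 0.35494 - 0.14020 + 0.72650 - 0.16835 + 1.22896 = 2.00185 ≈ 2.0019 bits

These are NOT equal (difference: 0.0701 bits). KL divergence is asymmetric: D_KL(P||Q) ≠ D_KL(Q||P) in general.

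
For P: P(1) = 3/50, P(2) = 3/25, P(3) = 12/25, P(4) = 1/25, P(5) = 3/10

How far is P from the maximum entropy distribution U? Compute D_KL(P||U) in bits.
0.4962 bits

U(i) = 1/5 for all i

D_KL(P||U) = Σ P(x) log₂(P(x) / (1/5))
           = Σ P(x) log₂(P(x)) + log₂(5)
           = log₂(5) - H(P)

H(P) = -Σ P(x) log₂(P(x)):
  -P(1)·log₂(P(1)) = -(3/50)·log₂(3/50) = 0.24353
  -P(2)·log₂(P(2)) = -(3/25)·log₂(3/25) = 0.36707
  -P(3)·log₂(P(3)) = -(12/25)·log₂(12/25) = 0.50827
  -P(4)·log₂(P(4)) = -(1/25)·log₂(1/25) = 0.18575
  -P(5)·log₂(P(5)) = -(3/10)·log₂(3/10) = 0.52109
H(P) = 0.24353 + 0.36707 + 0.50827 + 0.18575 + 0.52109 = 1.82571 bits

log₂(5) = 2.32193 bits

D_KL(P||U) = 2.32193 - 1.82571 = 0.49622 ≈ 0.4962 bits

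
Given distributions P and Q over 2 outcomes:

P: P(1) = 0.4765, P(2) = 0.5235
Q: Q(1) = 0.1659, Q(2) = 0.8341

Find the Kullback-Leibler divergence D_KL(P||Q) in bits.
0.3735 bits

D_KL(P||Q) = Σ P(x) log₂(P(x)/Q(x))

Computing term by term:
  P(1)·log₂(P(1)/Q(1)) = 0.4765·log₂(0.4765/0.1659) = 0.72531
  P(2)·log₂(P(2)/Q(2)) = 0.5235·log₂(0.5235/0.8341) = -0.35181

D_KL(P||Q) = 0.72531 - 0.35181 = 0.37350 ≈ 0.3735 bits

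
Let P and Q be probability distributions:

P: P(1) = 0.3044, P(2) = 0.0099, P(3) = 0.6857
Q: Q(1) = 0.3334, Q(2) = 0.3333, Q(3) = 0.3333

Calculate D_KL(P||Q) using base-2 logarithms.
0.6235 bits

D_KL(P||Q) = Σ P(x) log₂(P(x)/Q(x))

Computing term by term:
  P(1)·log₂(P(1)/Q(1)) = 0.3044·log₂(0.3044/0.3334) = -0.03996
  P(2)·log₂(P(2)/Q(2)) = 0.0099·log₂(0.0099/0.3333) = -0.05023
  P(3)·log₂(P(3)/Q(3)) = 0.6857·log₂(0.6857/0.3333) = 0.71365

D_KL(P||Q) = -0.03996 - 0.05023 + 0.71365 = 0.62346 ≈ 0.6235 bits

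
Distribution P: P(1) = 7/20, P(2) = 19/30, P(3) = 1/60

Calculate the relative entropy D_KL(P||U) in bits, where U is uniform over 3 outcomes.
0.5391 bits

U(i) = 1/3 for all i

D_KL(P||U) = Σ P(x) log₂(P(x) / (1/3))
           = Σ P(x) log₂(P(x)) + log₂(3)
           = log₂(3) - H(P)

H(P) = -Σ P(x) log₂(P(x)):
  -P(1)·log₂(P(1)) = -(7/20)·log₂(7/20) = 0.53010
  -P(2)·log₂(P(2)) = -(19/30)·log₂(19/30) = 0.41734
  -P(3)·log₂(P(3)) = -(1/60)·log₂(1/60) = 0.09845
H(P) = 0.53010 + 0.41734 + 0.09845 = 1.04589 bits

log₂(3) = 1.58496 bits

D_KL(P||U) = 1.58496 - 1.04589 = 0.53907 ≈ 0.5391 bits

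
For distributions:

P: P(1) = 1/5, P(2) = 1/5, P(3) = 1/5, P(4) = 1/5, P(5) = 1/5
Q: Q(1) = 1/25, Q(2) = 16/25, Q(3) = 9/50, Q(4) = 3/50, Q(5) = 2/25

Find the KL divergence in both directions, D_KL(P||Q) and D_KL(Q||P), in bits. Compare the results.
D_KL(P||Q) = 0.7710 bits, D_KL(Q||P) = 0.7438 bits. D_KL(P||Q) is larger than D_KL(Q||P) by 0.0272 bits; the two directions differ.

D_KL(P||Q) = Σ P(x) log₂(P(x)/Q(x))

Computing term by term:
  P(1)·log₂(P(1)/Q(1)) = (1/5)·log₂((1/5)/(1/25)) = 0.46439
  P(2)·log₂(P(2)/Q(2)) = (1/5)·log₂((1/5)/(16/25)) = -0.33561
  P(3)·log₂(P(3)/Q(3)) = (1/5)·log₂((1/5)/(9/50)) = 0.03040
  P(4)·log₂(P(4)/Q(4)) = (1/5)·log₂((1/5)/(3/50)) = 0.34739
  P(5)·log₂(P(5)/Q(5)) = (1/5)·log₂((1/5)/(2/25)) = 0.26439

D_KL(P||Q) = 0.46439 - 0.33561 + 0.03040 + 0.34739 + 0.26439 = 0.77096 ≈ 0.7710 bits

D_KL(Q||P) = Σ Q(x) log₂(Q(x)/P(x))

Computing term by term:
  Q(1)·log₂(Q(1)/P(1)) = (1/25)·log₂((1/25)/(1/5)) = -0.09288
  Q(2)·log₂(Q(2)/P(2)) = (16/25)·log₂((16/25)/(1/5)) = 1.07397
  Q(3)·log₂(Q(3)/P(3)) = (9/50)·log₂((9/50)/(1/5)) = -0.02736
  Q(4)·log₂(Q(4)/P(4)) = (3/50)·log₂((3/50)/(1/5)) = -0.10422
  Q(5)·log₂(Q(5)/P(5)) = (2/25)·log₂((2/25)/(1/5)) = -0.10575

D_KL(Q||P) = -0.09288 + 1.07397 - 0.02736 - 0.10422 - 0.10575 = 0.74376 ≈ 0.7438 bits

These are NOT equal (difference: 0.0272 bits). KL divergence is asymmetric: D_KL(P||Q) ≠ D_KL(Q||P) in general.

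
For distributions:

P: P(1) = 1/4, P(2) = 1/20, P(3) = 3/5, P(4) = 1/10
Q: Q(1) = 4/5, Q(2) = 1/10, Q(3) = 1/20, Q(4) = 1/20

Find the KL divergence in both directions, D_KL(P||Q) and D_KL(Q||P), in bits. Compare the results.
D_KL(P||Q) = 1.7815 bits, D_KL(Q||P) = 1.2132 bits. D_KL(P||Q) is larger than D_KL(Q||P) by 0.5683 bits; the two directions differ.

D_KL(P||Q) = Σ P(x) log₂(P(x)/Q(x))

Computing term by term:
  P(1)·log₂(P(1)/Q(1)) = (1/4)·log₂((1/4)/(4/5)) = -0.41952
  P(2)·log₂(P(2)/Q(2)) = (1/20)·log₂((1/20)/(1/10)) = -0.05000
  P(3)·log₂(P(3)/Q(3)) = (3/5)·log₂((3/5)/(1/20)) = 2.15098
  P(4)·log₂(P(4)/Q(4)) = (1/10)·log₂((1/10)/(1/20)) = 0.10000

D_KL(P||Q) = -0.41952 - 0.05000 + 2.15098 + 0.10000 = 1.78146 ≈ 1.7815 bits

D_KL(Q||P) = Σ Q(x) log₂(Q(x)/P(x))

Computing term by term:
  Q(1)·log₂(Q(1)/P(1)) = (4/5)·log₂((4/5)/(1/4)) = 1.34246
  Q(2)·log₂(Q(2)/P(2)) = (1/10)·log₂((1/10)/(1/20)) = 0.10000
  Q(3)·log₂(Q(3)/P(3)) = (1/20)·log₂((1/20)/(3/5)) = -0.17925
  Q(4)·log₂(Q(4)/P(4)) = (1/20)·log₂((1/20)/(1/10)) = -0.05000

D_KL(Q||P) = 1.34246 + 0.10000 - 0.17925 - 0.05000 = 1.21321 ≈ 1.2132 bits

These are NOT equal (difference: 0.5683 bits). KL divergence is asymmetric: D_KL(P||Q) ≠ D_KL(Q||P) in general.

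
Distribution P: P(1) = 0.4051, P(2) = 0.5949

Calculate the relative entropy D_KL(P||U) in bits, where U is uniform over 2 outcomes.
0.0261 bits

U(i) = 1/2 for all i

D_KL(P||U) = Σ P(x) log₂(P(x) / (1/2))
           = Σ P(x) log₂(P(x)) + log₂(2)
           = log₂(2) - H(P)

H(P) = -Σ P(x) log₂(P(x)):
  -P(1)·log₂(P(1)) = -(0.4051)·log₂(0.4051) = 0.52811
  -P(2)·log₂(P(2)) = -(0.5949)·log₂(0.5949) = 0.44575
H(P) = 0.52811 + 0.44575 = 0.97386 bits

log₂(2) = 1.00000 bits

D_KL(P||U) = 1.00000 - 0.97386 = 0.02614 ≈ 0.0261 bits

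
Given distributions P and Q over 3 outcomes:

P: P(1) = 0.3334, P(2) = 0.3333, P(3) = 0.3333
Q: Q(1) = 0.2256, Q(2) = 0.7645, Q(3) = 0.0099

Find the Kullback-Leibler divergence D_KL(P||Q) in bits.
1.4796 bits

D_KL(P||Q) = Σ P(x) log₂(P(x)/Q(x))

Computing term by term:
  P(1)·log₂(P(1)/Q(1)) = 0.3334·log₂(0.3334/0.2256) = 0.18787
  P(2)·log₂(P(2)/Q(2)) = 0.3333·log₂(0.3333/0.7645) = -0.39919
  P(3)·log₂(P(3)/Q(3)) = 0.3333·log₂(0.3333/0.0099) = 1.69091

D_KL(P||Q) = 0.18787 - 0.39919 + 1.69091 = 1.47959 ≈ 1.4796 bits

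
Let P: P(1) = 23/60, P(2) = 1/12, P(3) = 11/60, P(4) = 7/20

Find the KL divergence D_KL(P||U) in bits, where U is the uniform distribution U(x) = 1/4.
0.1922 bits

U(i) = 1/4 for all i

D_KL(P||U) = Σ P(x) log₂(P(x) / (1/4))
           = Σ P(x) log₂(P(x)) + log₂(4)
           = log₂(4) - H(P)

H(P) = -Σ P(x) log₂(P(x)):
  -P(1)·log₂(P(1)) = -(23/60)·log₂(23/60) = 0.53028
  -P(2)·log₂(P(2)) = -(1/12)·log₂(1/12) = 0.29875
  -P(3)·log₂(P(3)) = -(11/60)·log₂(11/60) = 0.44870
  -P(4)·log₂(P(4)) = -(7/20)·log₂(7/20) = 0.53010
H(P) = 0.53028 + 0.29875 + 0.44870 + 0.53010 = 1.80783 bits

log₂(4) = 2.00000 bits

D_KL(P||U) = 2.00000 - 1.80783 = 0.19217 ≈ 0.1922 bits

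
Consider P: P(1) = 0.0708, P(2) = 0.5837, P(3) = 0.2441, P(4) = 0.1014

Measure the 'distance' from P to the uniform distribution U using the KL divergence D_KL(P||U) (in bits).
0.4448 bits

U(i) = 1/4 for all i

D_KL(P||U) = Σ P(x) log₂(P(x) / (1/4))
           = Σ P(x) log₂(P(x)) + log₂(4)
           = log₂(4) - H(P)

H(P) = -Σ P(x) log₂(P(x)):
  -P(1)·log₂(P(1)) = -(0.0708)·log₂(0.0708) = 0.27046
  -P(2)·log₂(P(2)) = -(0.5837)·log₂(0.5837) = 0.45336
  -P(3)·log₂(P(3)) = -(0.2441)·log₂(0.2441) = 0.49661
  -P(4)·log₂(P(4)) = -(0.1014)·log₂(0.1014) = 0.33481
H(P) = 0.27046 + 0.45336 + 0.49661 + 0.33481 = 1.55524 bits

log₂(4) = 2.00000 bits

D_KL(P||U) = 2.00000 - 1.55524 = 0.44476 ≈ 0.4448 bits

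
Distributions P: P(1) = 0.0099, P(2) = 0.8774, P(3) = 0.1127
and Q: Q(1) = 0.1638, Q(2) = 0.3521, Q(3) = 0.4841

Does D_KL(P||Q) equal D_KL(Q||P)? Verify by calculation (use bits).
D_KL(P||Q) = 0.8787 bits, D_KL(Q||P) = 1.2173 bits. No — D_KL(P||Q) ≠ D_KL(Q||P) for this pair.

D_KL(P||Q) = Σ P(x) log₂(P(x)/Q(x))

Computing term by term:
  P(1)·log₂(P(1)/Q(1)) = 0.0099·log₂(0.0099/0.1638) = -0.04008
  P(2)·log₂(P(2)/Q(2)) = 0.8774·log₂(0.8774/0.3521) = 1.15575
  P(3)·log₂(P(3)/Q(3)) = 0.1127·log₂(0.1127/0.4841) = -0.23699

D_KL(P||Q) = -0.04008 + 1.15575 - 0.23699 = 0.87868 ≈ 0.8787 bits

D_KL(Q||P) = Σ Q(x) log₂(Q(x)/P(x))

Computing term by term:
  Q(1)·log₂(Q(1)/P(1)) = 0.1638·log₂(0.1638/0.0099) = 0.66312
  Q(2)·log₂(Q(2)/P(2)) = 0.3521·log₂(0.3521/0.8774) = -0.46380
  Q(3)·log₂(Q(3)/P(3)) = 0.4841·log₂(0.4841/0.1127) = 1.01797

D_KL(Q||P) = 0.66312 - 0.46380 + 1.01797 = 1.21729 ≈ 1.2173 bits

These are NOT equal (difference: 0.3386 bits). KL divergence is asymmetric: D_KL(P||Q) ≠ D_KL(Q||P) in general.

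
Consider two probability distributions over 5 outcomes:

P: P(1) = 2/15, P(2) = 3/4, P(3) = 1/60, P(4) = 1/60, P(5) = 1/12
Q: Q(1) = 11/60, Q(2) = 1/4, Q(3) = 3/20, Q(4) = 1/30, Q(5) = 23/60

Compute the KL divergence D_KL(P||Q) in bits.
0.8745 bits

D_KL(P||Q) = Σ P(x) log₂(P(x)/Q(x))

Computing term by term:
  P(1)·log₂(P(1)/Q(1)) = (2/15)·log₂((2/15)/(11/60)) = -0.06126
  P(2)·log₂(P(2)/Q(2)) = (3/4)·log₂((3/4)/(1/4)) = 1.18872
  P(3)·log₂(P(3)/Q(3)) = (1/60)·log₂((1/60)/(3/20)) = -0.05283
  P(4)·log₂(P(4)/Q(4)) = (1/60)·log₂((1/60)/(1/30)) = -0.01667
  P(5)·log₂(P(5)/Q(5)) = (1/12)·log₂((1/12)/(23/60)) = -0.18347

D_KL(P||Q) = -0.06126 + 1.18872 - 0.05283 - 0.01667 - 0.18347 = 0.87449 ≈ 0.8745 bits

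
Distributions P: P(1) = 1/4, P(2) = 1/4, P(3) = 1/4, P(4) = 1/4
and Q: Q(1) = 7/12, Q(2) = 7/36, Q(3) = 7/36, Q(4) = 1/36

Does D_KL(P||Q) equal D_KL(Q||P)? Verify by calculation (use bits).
D_KL(P||Q) = 0.6682 bits, D_KL(Q||P) = 0.4840 bits. No — D_KL(P||Q) ≠ D_KL(Q||P) for this pair.

D_KL(P||Q) = Σ P(x) log₂(P(x)/Q(x))

Computing term by term:
  P(1)·log₂(P(1)/Q(1)) = (1/4)·log₂((1/4)/(7/12)) = -0.30560
  P(2)·log₂(P(2)/Q(2)) = (1/4)·log₂((1/4)/(7/36)) = 0.09064
  P(3)·log₂(P(3)/Q(3)) = (1/4)·log₂((1/4)/(7/36)) = 0.09064
  P(4)·log₂(P(4)/Q(4)) = (1/4)·log₂((1/4)/(1/36)) = 0.79248

D_KL(P||Q) = -0.30560 + 0.09064 + 0.09064 + 0.79248 = 0.66816 ≈ 0.6682 bits

D_KL(Q||P) = Σ Q(x) log₂(Q(x)/P(x))

Computing term by term:
  Q(1)·log₂(Q(1)/P(1)) = (7/12)·log₂((7/12)/(1/4)) = 0.71306
  Q(2)·log₂(Q(2)/P(2)) = (7/36)·log₂((7/36)/(1/4)) = -0.07050
  Q(3)·log₂(Q(3)/P(3)) = (7/36)·log₂((7/36)/(1/4)) = -0.07050
  Q(4)·log₂(Q(4)/P(4)) = (1/36)·log₂((1/36)/(1/4)) = -0.08805

D_KL(Q||P) = 0.71306 - 0.07050 - 0.07050 - 0.08805 = 0.48401 ≈ 0.4840 bits

These are NOT equal (difference: 0.1842 bits). KL divergence is asymmetric: D_KL(P||Q) ≠ D_KL(Q||P) in general.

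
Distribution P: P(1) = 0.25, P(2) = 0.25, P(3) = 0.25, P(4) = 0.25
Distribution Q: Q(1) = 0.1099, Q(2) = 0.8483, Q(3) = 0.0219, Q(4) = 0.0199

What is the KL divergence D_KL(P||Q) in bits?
1.6468 bits

D_KL(P||Q) = Σ P(x) log₂(P(x)/Q(x))

Computing term by term:
  P(1)·log₂(P(1)/Q(1)) = 0.25·log₂(0.25/0.1099) = 0.29643
  P(2)·log₂(P(2)/Q(2)) = 0.25·log₂(0.25/0.8483) = -0.44066
  P(3)·log₂(P(3)/Q(3)) = 0.25·log₂(0.25/0.0219) = 0.87823
  P(4)·log₂(P(4)/Q(4)) = 0.25·log₂(0.25/0.0199) = 0.91277

D_KL(P||Q) = 0.29643 - 0.44066 + 0.87823 + 0.91277 = 1.64677 ≈ 1.6468 bits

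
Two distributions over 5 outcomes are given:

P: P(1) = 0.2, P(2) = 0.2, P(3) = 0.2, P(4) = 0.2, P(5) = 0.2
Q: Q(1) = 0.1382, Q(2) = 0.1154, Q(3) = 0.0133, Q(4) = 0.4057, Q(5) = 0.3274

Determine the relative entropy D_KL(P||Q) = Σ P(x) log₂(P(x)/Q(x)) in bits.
0.7011 bits

D_KL(P||Q) = Σ P(x) log₂(P(x)/Q(x))

Computing term by term:
  P(1)·log₂(P(1)/Q(1)) = 0.2·log₂(0.2/0.1382) = 0.10665
  P(2)·log₂(P(2)/Q(2)) = 0.2·log₂(0.2/0.1154) = 0.15867
  P(3)·log₂(P(3)/Q(3)) = 0.2·log₂(0.2/0.0133) = 0.78210
  P(4)·log₂(P(4)/Q(4)) = 0.2·log₂(0.2/0.4057) = -0.20408
  P(5)·log₂(P(5)/Q(5)) = 0.2·log₂(0.2/0.3274) = -0.14221

D_KL(P||Q) = 0.10665 + 0.15867 + 0.78210 - 0.20408 - 0.14221 = 0.70113 ≈ 0.7011 bits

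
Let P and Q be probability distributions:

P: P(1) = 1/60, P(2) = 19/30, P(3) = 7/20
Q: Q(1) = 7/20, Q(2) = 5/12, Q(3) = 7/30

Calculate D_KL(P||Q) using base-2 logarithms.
0.5141 bits

D_KL(P||Q) = Σ P(x) log₂(P(x)/Q(x))

Computing term by term:
  P(1)·log₂(P(1)/Q(1)) = (1/60)·log₂((1/60)/(7/20)) = -0.07321
  P(2)·log₂(P(2)/Q(2)) = (19/30)·log₂((19/30)/(5/12)) = 0.38258
  P(3)·log₂(P(3)/Q(3)) = (7/20)·log₂((7/20)/(7/30)) = 0.20474

D_KL(P||Q) = -0.07321 + 0.38258 + 0.20474 = 0.51411 ≈ 0.5141 bits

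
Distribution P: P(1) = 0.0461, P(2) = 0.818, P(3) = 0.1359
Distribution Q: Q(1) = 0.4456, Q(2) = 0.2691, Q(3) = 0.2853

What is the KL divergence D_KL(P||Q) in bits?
1.0158 bits

D_KL(P||Q) = Σ P(x) log₂(P(x)/Q(x))

Computing term by term:
  P(1)·log₂(P(1)/Q(1)) = 0.0461·log₂(0.0461/0.4456) = -0.15088
  P(2)·log₂(P(2)/Q(2)) = 0.818·log₂(0.818/0.2691) = 1.31204
  P(3)·log₂(P(3)/Q(3)) = 0.1359·log₂(0.1359/0.2853) = -0.14540

D_KL(P||Q) = -0.15088 + 1.31204 - 0.14540 = 1.01576 ≈ 1.0158 bits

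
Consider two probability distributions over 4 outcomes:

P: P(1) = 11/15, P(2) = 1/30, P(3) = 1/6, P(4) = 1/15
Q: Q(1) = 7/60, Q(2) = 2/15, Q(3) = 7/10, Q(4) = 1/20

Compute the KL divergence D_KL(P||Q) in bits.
1.5608 bits

D_KL(P||Q) = Σ P(x) log₂(P(x)/Q(x))

Computing term by term:
  P(1)·log₂(P(1)/Q(1)) = (11/15)·log₂((11/15)/(7/60)) = 1.94486
  P(2)·log₂(P(2)/Q(2)) = (1/30)·log₂((1/30)/(2/15)) = -0.06667
  P(3)·log₂(P(3)/Q(3)) = (1/6)·log₂((1/6)/(7/10)) = -0.34506
  P(4)·log₂(P(4)/Q(4)) = (1/15)·log₂((1/15)/(1/20)) = 0.02767

D_KL(P||Q) = 1.94486 - 0.06667 - 0.34506 + 0.02767 = 1.56080 ≈ 1.5608 bits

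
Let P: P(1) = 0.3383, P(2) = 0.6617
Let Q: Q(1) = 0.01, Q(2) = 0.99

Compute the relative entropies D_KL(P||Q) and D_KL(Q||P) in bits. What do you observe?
D_KL(P||Q) = 1.3340 bits, D_KL(Q||P) = 0.5246 bits. The two directions give different values (D_KL(P||Q) exceeds D_KL(Q||P) by 0.8094 bits): KL divergence is asymmetric.

D_KL(P||Q) = Σ P(x) log₂(P(x)/Q(x))

Computing term by term:
  P(1)·log₂(P(1)/Q(1)) = 0.3383·log₂(0.3383/0.01) = 1.71864
  P(2)·log₂(P(2)/Q(2)) = 0.6617·log₂(0.6617/0.99) = -0.38461

D_KL(P||Q) = 1.71864 - 0.38461 = 1.33403 ≈ 1.3340 bits

D_KL(Q||P) = Σ Q(x) log₂(Q(x)/P(x))

Computing term by term:
  Q(1)·log₂(Q(1)/P(1)) = 0.01·log₂(0.01/0.3383) = -0.05080
  Q(2)·log₂(Q(2)/P(2)) = 0.99·log₂(0.99/0.6617) = 0.57544

D_KL(Q||P) = -0.05080 + 0.57544 = 0.52464 ≈ 0.5246 bits

These are NOT equal (difference: 0.8094 bits). KL divergence is asymmetric: D_KL(P||Q) ≠ D_KL(Q||P) in general.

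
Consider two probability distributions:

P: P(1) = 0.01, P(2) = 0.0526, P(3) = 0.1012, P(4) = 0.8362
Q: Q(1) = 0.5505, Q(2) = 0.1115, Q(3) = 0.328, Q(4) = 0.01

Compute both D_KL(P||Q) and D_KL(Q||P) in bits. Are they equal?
D_KL(P||Q) = 5.0533 bits, D_KL(Q||P) = 3.7968 bits. No, they are not equal.

D_KL(P||Q) = Σ P(x) log₂(P(x)/Q(x))

Computing term by term:
  P(1)·log₂(P(1)/Q(1)) = 0.01·log₂(0.01/0.5505) = -0.05783
  P(2)·log₂(P(2)/Q(2)) = 0.0526·log₂(0.0526/0.1115) = -0.05701
  P(3)·log₂(P(3)/Q(3)) = 0.1012·log₂(0.1012/0.328) = -0.17168
  P(4)·log₂(P(4)/Q(4)) = 0.8362·log₂(0.8362/0.01) = 5.33979

D_KL(P||Q) = -0.05783 - 0.05701 - 0.17168 + 5.33979 = 5.05327 ≈ 5.0533 bits

D_KL(Q||P) = Σ Q(x) log₂(Q(x)/P(x))

Computing term by term:
  Q(1)·log₂(Q(1)/P(1)) = 0.5505·log₂(0.5505/0.01) = 3.18336
  Q(2)·log₂(Q(2)/P(2)) = 0.1115·log₂(0.1115/0.0526) = 0.12086
  Q(3)·log₂(Q(3)/P(3)) = 0.328·log₂(0.328/0.1012) = 0.55645
  Q(4)·log₂(Q(4)/P(4)) = 0.01·log₂(0.01/0.8362) = -0.06386

D_KL(Q||P) = 3.18336 + 0.12086 + 0.55645 - 0.06386 = 3.79681 ≈ 3.7968 bits

These are NOT equal (difference: 1.2565 bits). KL divergence is asymmetric: D_KL(P||Q) ≠ D_KL(Q||P) in general.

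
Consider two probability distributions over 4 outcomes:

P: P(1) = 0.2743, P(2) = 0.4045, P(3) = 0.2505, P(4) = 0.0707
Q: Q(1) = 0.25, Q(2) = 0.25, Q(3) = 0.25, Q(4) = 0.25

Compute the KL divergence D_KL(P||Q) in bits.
0.1894 bits

D_KL(P||Q) = Σ P(x) log₂(P(x)/Q(x))

Computing term by term:
  P(1)·log₂(P(1)/Q(1)) = 0.2743·log₂(0.2743/0.25) = 0.03671
  P(2)·log₂(P(2)/Q(2)) = 0.4045·log₂(0.4045/0.25) = 0.28081
  P(3)·log₂(P(3)/Q(3)) = 0.2505·log₂(0.2505/0.25) = 0.00072
  P(4)·log₂(P(4)/Q(4)) = 0.0707·log₂(0.0707/0.25) = -0.12883

D_KL(P||Q) = 0.03671 + 0.28081 + 0.00072 - 0.12883 = 0.18941 ≈ 0.1894 bits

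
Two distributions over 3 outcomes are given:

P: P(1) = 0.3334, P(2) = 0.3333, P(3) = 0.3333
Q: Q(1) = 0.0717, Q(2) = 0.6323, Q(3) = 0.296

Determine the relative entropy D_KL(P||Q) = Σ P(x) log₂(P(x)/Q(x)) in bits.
0.4884 bits

D_KL(P||Q) = Σ P(x) log₂(P(x)/Q(x))

Computing term by term:
  P(1)·log₂(P(1)/Q(1)) = 0.3334·log₂(0.3334/0.0717) = 0.73922
  P(2)·log₂(P(2)/Q(2)) = 0.3333·log₂(0.3333/0.6323) = -0.30790
  P(3)·log₂(P(3)/Q(3)) = 0.3333·log₂(0.3333/0.296) = 0.05707

D_KL(P||Q) = 0.73922 - 0.30790 + 0.05707 = 0.48839 ≈ 0.4884 bits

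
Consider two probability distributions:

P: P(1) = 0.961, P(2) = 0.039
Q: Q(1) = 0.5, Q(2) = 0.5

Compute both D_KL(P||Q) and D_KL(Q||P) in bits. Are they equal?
D_KL(P||Q) = 0.7623 bits, D_KL(Q||P) = 1.3689 bits. No, they are not equal.

D_KL(P||Q) = Σ P(x) log₂(P(x)/Q(x))

Computing term by term:
  P(1)·log₂(P(1)/Q(1)) = 0.961·log₂(0.961/0.5) = 0.90585
  P(2)·log₂(P(2)/Q(2)) = 0.039·log₂(0.039/0.5) = -0.14353

D_KL(P||Q) = 0.90585 - 0.14353 = 0.76232 ≈ 0.7623 bits

D_KL(Q||P) = Σ Q(x) log₂(Q(x)/P(x))

Computing term by term:
  Q(1)·log₂(Q(1)/P(1)) = 0.5·log₂(0.5/0.961) = -0.47130
  Q(2)·log₂(Q(2)/P(2)) = 0.5·log₂(0.5/0.039) = 1.84019

D_KL(Q||P) = -0.47130 + 1.84019 = 1.36889 ≈ 1.3689 bits

These are NOT equal (difference: 0.6066 bits). KL divergence is asymmetric: D_KL(P||Q) ≠ D_KL(Q||P) in general.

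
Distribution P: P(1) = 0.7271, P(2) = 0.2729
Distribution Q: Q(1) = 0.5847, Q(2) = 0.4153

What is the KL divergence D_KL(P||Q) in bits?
0.0633 bits

D_KL(P||Q) = Σ P(x) log₂(P(x)/Q(x))

Computing term by term:
  P(1)·log₂(P(1)/Q(1)) = 0.7271·log₂(0.7271/0.5847) = 0.22864
  P(2)·log₂(P(2)/Q(2)) = 0.2729·log₂(0.2729/0.4153) = -0.16532

D_KL(P||Q) = 0.22864 - 0.16532 = 0.06332 ≈ 0.0633 bits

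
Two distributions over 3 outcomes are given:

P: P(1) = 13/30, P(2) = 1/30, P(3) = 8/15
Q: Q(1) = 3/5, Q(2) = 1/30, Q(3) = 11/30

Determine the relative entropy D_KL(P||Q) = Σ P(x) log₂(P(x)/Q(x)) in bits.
0.0849 bits

D_KL(P||Q) = Σ P(x) log₂(P(x)/Q(x))

Computing term by term:
  P(1)·log₂(P(1)/Q(1)) = (13/30)·log₂((13/30)/(3/5)) = -0.20344
  P(2)·log₂(P(2)/Q(2)) = (1/30)·log₂((1/30)/(1/30)) = 0.00000
  P(3)·log₂(P(3)/Q(3)) = (8/15)·log₂((8/15)/(11/30)) = 0.28830

D_KL(P||Q) = -0.20344 + 0.00000 + 0.28830 = 0.08486 ≈ 0.0849 bits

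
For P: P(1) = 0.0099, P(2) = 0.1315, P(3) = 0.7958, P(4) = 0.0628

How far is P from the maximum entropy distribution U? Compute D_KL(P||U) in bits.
1.0362 bits

U(i) = 1/4 for all i

D_KL(P||U) = Σ P(x) log₂(P(x) / (1/4))
           = Σ P(x) log₂(P(x)) + log₂(4)
           = log₂(4) - H(P)

H(P) = -Σ P(x) log₂(P(x)):
  -P(1)·log₂(P(1)) = -(0.0099)·log₂(0.0099) = 0.06592
  -P(2)·log₂(P(2)) = -(0.1315)·log₂(0.1315) = 0.38488
  -P(3)·log₂(P(3)) = -(0.7958)·log₂(0.7958) = 0.26223
  -P(4)·log₂(P(4)) = -(0.0628)·log₂(0.0628) = 0.25077
H(P) = 0.06592 + 0.38488 + 0.26223 + 0.25077 = 0.96380 bits

log₂(4) = 2.00000 bits

D_KL(P||U) = 2.00000 - 0.96380 = 1.03620 ≈ 1.0362 bits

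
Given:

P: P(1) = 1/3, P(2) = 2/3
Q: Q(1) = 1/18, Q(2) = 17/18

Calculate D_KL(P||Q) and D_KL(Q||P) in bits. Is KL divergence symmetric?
D_KL(P||Q) = 0.5267 bits, D_KL(Q||P) = 0.3310 bits. No, KL divergence is not symmetric.

D_KL(P||Q) = Σ P(x) log₂(P(x)/Q(x))

Computing term by term:
  P(1)·log₂(P(1)/Q(1)) = (1/3)·log₂((1/3)/(1/18)) = 0.86165
  P(2)·log₂(P(2)/Q(2)) = (2/3)·log₂((2/3)/(17/18)) = -0.33500

D_KL(P||Q) = 0.86165 - 0.33500 = 0.52665 ≈ 0.5267 bits

D_KL(Q||P) = Σ Q(x) log₂(Q(x)/P(x))

Computing term by term:
  Q(1)·log₂(Q(1)/P(1)) = (1/18)·log₂((1/18)/(1/3)) = -0.14361
  Q(2)·log₂(Q(2)/P(2)) = (17/18)·log₂((17/18)/(2/3)) = 0.47458

D_KL(Q||P) = -0.14361 + 0.47458 = 0.33097 ≈ 0.3310 bits

These are NOT equal (difference: 0.1957 bits). KL divergence is asymmetric: D_KL(P||Q) ≠ D_KL(Q||P) in general.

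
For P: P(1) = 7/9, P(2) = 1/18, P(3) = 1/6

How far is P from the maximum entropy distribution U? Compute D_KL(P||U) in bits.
0.6405 bits

U(i) = 1/3 for all i

D_KL(P||U) = Σ P(x) log₂(P(x) / (1/3))
           = Σ P(x) log₂(P(x)) + log₂(3)
           = log₂(3) - H(P)

H(P) = -Σ P(x) log₂(P(x)):
  -P(1)·log₂(P(1)) = -(7/9)·log₂(7/9) = 0.28200
  -P(2)·log₂(P(2)) = -(1/18)·log₂(1/18) = 0.23166
  -P(3)·log₂(P(3)) = -(1/6)·log₂(1/6) = 0.43083
H(P) = 0.28200 + 0.23166 + 0.43083 = 0.94449 bits

log₂(3) = 1.58496 bits

D_KL(P||U) = 1.58496 - 0.94449 = 0.64047 ≈ 0.6405 bits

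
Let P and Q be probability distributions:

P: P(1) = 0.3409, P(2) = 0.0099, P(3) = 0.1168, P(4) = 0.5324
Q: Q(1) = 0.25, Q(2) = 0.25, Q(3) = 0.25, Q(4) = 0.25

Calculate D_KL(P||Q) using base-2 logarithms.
0.5588 bits

D_KL(P||Q) = Σ P(x) log₂(P(x)/Q(x))

Computing term by term:
  P(1)·log₂(P(1)/Q(1)) = 0.3409·log₂(0.3409/0.25) = 0.15253
  P(2)·log₂(P(2)/Q(2)) = 0.0099·log₂(0.0099/0.25) = -0.04612
  P(3)·log₂(P(3)/Q(3)) = 0.1168·log₂(0.1168/0.25) = -0.12823
  P(4)·log₂(P(4)/Q(4)) = 0.5324·log₂(0.5324/0.25) = 0.58063

D_KL(P||Q) = 0.15253 - 0.04612 - 0.12823 + 0.58063 = 0.55881 ≈ 0.5588 bits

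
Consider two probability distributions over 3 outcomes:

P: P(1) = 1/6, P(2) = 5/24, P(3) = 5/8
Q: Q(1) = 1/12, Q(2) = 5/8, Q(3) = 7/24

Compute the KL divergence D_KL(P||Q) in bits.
0.5237 bits

D_KL(P||Q) = Σ P(x) log₂(P(x)/Q(x))

Computing term by term:
  P(1)·log₂(P(1)/Q(1)) = (1/6)·log₂((1/6)/(1/12)) = 0.16667
  P(2)·log₂(P(2)/Q(2)) = (5/24)·log₂((5/24)/(5/8)) = -0.33020
  P(3)·log₂(P(3)/Q(3)) = (5/8)·log₂((5/8)/(7/24)) = 0.68721

D_KL(P||Q) = 0.16667 - 0.33020 + 0.68721 = 0.52368 ≈ 0.5237 bits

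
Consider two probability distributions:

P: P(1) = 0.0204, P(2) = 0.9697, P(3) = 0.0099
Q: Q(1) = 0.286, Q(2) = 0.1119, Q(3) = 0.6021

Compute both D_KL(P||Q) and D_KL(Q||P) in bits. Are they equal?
D_KL(P||Q) = 2.8846 bits, D_KL(Q||P) = 4.3092 bits. No, they are not equal.

D_KL(P||Q) = Σ P(x) log₂(P(x)/Q(x))

Computing term by term:
  P(1)·log₂(P(1)/Q(1)) = 0.0204·log₂(0.0204/0.286) = -0.07771
  P(2)·log₂(P(2)/Q(2)) = 0.9697·log₂(0.9697/0.1119) = 3.02093
  P(3)·log₂(P(3)/Q(3)) = 0.0099·log₂(0.0099/0.6021) = -0.05867

D_KL(P||Q) = -0.07771 + 3.02093 - 0.05867 = 2.88455 ≈ 2.8846 bits

D_KL(Q||P) = Σ Q(x) log₂(Q(x)/P(x))

Computing term by term:
  Q(1)·log₂(Q(1)/P(1)) = 0.286·log₂(0.286/0.0204) = 1.08948
  Q(2)·log₂(Q(2)/P(2)) = 0.1119·log₂(0.1119/0.9697) = -0.34861
  Q(3)·log₂(Q(3)/P(3)) = 0.6021·log₂(0.6021/0.0099) = 3.56830

D_KL(Q||P) = 1.08948 - 0.34861 + 3.56830 = 4.30917 ≈ 4.3092 bits

These are NOT equal (difference: 1.4246 bits). KL divergence is asymmetric: D_KL(P||Q) ≠ D_KL(Q||P) in general.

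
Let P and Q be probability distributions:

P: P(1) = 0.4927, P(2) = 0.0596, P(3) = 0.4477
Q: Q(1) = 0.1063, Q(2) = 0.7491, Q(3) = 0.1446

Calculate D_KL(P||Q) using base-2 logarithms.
1.6024 bits

D_KL(P||Q) = Σ P(x) log₂(P(x)/Q(x))

Computing term by term:
  P(1)·log₂(P(1)/Q(1)) = 0.4927·log₂(0.4927/0.1063) = 1.09013
  P(2)·log₂(P(2)/Q(2)) = 0.0596·log₂(0.0596/0.7491) = -0.21765
  P(3)·log₂(P(3)/Q(3)) = 0.4477·log₂(0.4477/0.1446) = 0.72996

D_KL(P||Q) = 1.09013 - 0.21765 + 0.72996 = 1.60244 ≈ 1.6024 bits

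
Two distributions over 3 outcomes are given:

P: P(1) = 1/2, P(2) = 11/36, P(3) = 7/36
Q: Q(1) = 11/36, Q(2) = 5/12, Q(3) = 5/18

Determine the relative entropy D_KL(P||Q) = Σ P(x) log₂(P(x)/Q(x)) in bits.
0.1185 bits

D_KL(P||Q) = Σ P(x) log₂(P(x)/Q(x))

Computing term by term:
  P(1)·log₂(P(1)/Q(1)) = (1/2)·log₂((1/2)/(11/36)) = 0.35525
  P(2)·log₂(P(2)/Q(2)) = (11/36)·log₂((11/36)/(5/12)) = -0.13672
  P(3)·log₂(P(3)/Q(3)) = (7/36)·log₂((7/36)/(5/18)) = -0.10006

D_KL(P||Q) = 0.35525 - 0.13672 - 0.10006 = 0.11847 ≈ 0.1185 bits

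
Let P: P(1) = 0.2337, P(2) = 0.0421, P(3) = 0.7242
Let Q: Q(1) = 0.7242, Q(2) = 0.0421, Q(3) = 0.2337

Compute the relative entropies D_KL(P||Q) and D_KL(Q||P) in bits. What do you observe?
D_KL(P||Q) = 0.8004 bits, D_KL(Q||P) = 0.8004 bits. The two directions give the same value here, because Q is a self-inverse relabeling of P; in general KL divergence is asymmetric.

D_KL(P||Q) = Σ P(x) log₂(P(x)/Q(x))

Computing term by term:
  P(1)·log₂(P(1)/Q(1)) = 0.2337·log₂(0.2337/0.7242) = -0.38134
  P(2)·log₂(P(2)/Q(2)) = 0.0421·log₂(0.0421/0.0421) = 0.00000
  P(3)·log₂(P(3)/Q(3)) = 0.7242·log₂(0.7242/0.2337) = 1.18170

D_KL(P||Q) = -0.38134 + 0.00000 + 1.18170 = 0.80036 ≈ 0.8004 bits

D_KL(Q||P) = Σ Q(x) log₂(Q(x)/P(x))

Computing term by term:
  Q(1)·log₂(Q(1)/P(1)) = 0.7242·log₂(0.7242/0.2337) = 1.18170
  Q(2)·log₂(Q(2)/P(2)) = 0.0421·log₂(0.0421/0.0421) = 0.00000
  Q(3)·log₂(Q(3)/P(3)) = 0.2337·log₂(0.2337/0.7242) = -0.38134

D_KL(Q||P) = 1.18170 + 0.00000 - 0.38134 = 0.80036 ≈ 0.8004 bits

These ARE equal here. Q is P with outcomes relabeled (Q(1) = P(3), Q(3) = P(1)) by a relabeling that is its own inverse, so the two sums contain exactly the same terms in a different order. This is a special case — KL divergence is not symmetric in general: D_KL(P||Q) ≠ D_KL(Q||P) for most P, Q.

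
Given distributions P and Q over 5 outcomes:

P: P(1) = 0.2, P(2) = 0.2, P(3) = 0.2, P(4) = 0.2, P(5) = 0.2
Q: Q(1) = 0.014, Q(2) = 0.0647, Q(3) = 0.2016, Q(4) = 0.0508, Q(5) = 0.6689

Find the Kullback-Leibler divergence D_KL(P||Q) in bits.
1.1377 bits

D_KL(P||Q) = Σ P(x) log₂(P(x)/Q(x))

Computing term by term:
  P(1)·log₂(P(1)/Q(1)) = 0.2·log₂(0.2/0.014) = 0.76730
  P(2)·log₂(P(2)/Q(2)) = 0.2·log₂(0.2/0.0647) = 0.32563
  P(3)·log₂(P(3)/Q(3)) = 0.2·log₂(0.2/0.2016) = -0.00230
  P(4)·log₂(P(4)/Q(4)) = 0.2·log₂(0.2/0.0508) = 0.39542
  P(5)·log₂(P(5)/Q(5)) = 0.2·log₂(0.2/0.6689) = -0.34836

D_KL(P||Q) = 0.76730 + 0.32563 - 0.00230 + 0.39542 - 0.34836 = 1.13769 ≈ 1.1377 bits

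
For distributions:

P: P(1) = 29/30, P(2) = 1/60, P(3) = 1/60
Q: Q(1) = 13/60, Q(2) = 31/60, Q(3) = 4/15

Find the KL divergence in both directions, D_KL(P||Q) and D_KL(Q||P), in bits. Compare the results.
D_KL(P||Q) = 1.9364 bits, D_KL(Q||P) = 3.1589 bits. D_KL(Q||P) is larger than D_KL(P||Q) by 1.2225 bits; the two directions differ.

D_KL(P||Q) = Σ P(x) log₂(P(x)/Q(x))

Computing term by term:
  P(1)·log₂(P(1)/Q(1)) = (29/30)·log₂((29/30)/(13/60)) = 2.08562
  P(2)·log₂(P(2)/Q(2)) = (1/60)·log₂((1/60)/(31/60)) = -0.08257
  P(3)·log₂(P(3)/Q(3)) = (1/60)·log₂((1/60)/(4/15)) = -0.06667

D_KL(P||Q) = 2.08562 - 0.08257 - 0.06667 = 1.93638 ≈ 1.9364 bits

D_KL(Q||P) = Σ Q(x) log₂(Q(x)/P(x))

Computing term by term:
  Q(1)·log₂(Q(1)/P(1)) = (13/60)·log₂((13/60)/(29/30)) = -0.46747
  Q(2)·log₂(Q(2)/P(2)) = (31/60)·log₂((31/60)/(1/60)) = 2.55967
  Q(3)·log₂(Q(3)/P(3)) = (4/15)·log₂((4/15)/(1/60)) = 1.06667

D_KL(Q||P) = -0.46747 + 2.55967 + 1.06667 = 3.15887 ≈ 3.1589 bits

These are NOT equal (difference: 1.2225 bits). KL divergence is asymmetric: D_KL(P||Q) ≠ D_KL(Q||P) in general.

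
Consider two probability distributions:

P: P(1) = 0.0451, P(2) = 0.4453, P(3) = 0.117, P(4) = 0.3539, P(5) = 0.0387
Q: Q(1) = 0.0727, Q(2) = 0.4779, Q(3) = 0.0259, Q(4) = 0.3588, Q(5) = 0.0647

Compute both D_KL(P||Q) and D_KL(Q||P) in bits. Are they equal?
D_KL(P||Q) = 0.1424 bits, D_KL(Q||P) = 0.0975 bits. No, they are not equal.

D_KL(P||Q) = Σ P(x) log₂(P(x)/Q(x))

Computing term by term:
  P(1)·log₂(P(1)/Q(1)) = 0.0451·log₂(0.0451/0.0727) = -0.03107
  P(2)·log₂(P(2)/Q(2)) = 0.4453·log₂(0.4453/0.4779) = -0.04539
  P(3)·log₂(P(3)/Q(3)) = 0.117·log₂(0.117/0.0259) = 0.25453
  P(4)·log₂(P(4)/Q(4)) = 0.3539·log₂(0.3539/0.3588) = -0.00702
  P(5)·log₂(P(5)/Q(5)) = 0.0387·log₂(0.0387/0.0647) = -0.02869

D_KL(P||Q) = -0.03107 - 0.04539 + 0.25453 - 0.00702 - 0.02869 = 0.14236 ≈ 0.1424 bits

D_KL(Q||P) = Σ Q(x) log₂(Q(x)/P(x))

Computing term by term:
  Q(1)·log₂(Q(1)/P(1)) = 0.0727·log₂(0.0727/0.0451) = 0.05008
  Q(2)·log₂(Q(2)/P(2)) = 0.4779·log₂(0.4779/0.4453) = 0.04871
  Q(3)·log₂(Q(3)/P(3)) = 0.0259·log₂(0.0259/0.117) = -0.05635
  Q(4)·log₂(Q(4)/P(4)) = 0.3588·log₂(0.3588/0.3539) = 0.00712
  Q(5)·log₂(Q(5)/P(5)) = 0.0647·log₂(0.0647/0.0387) = 0.04797

D_KL(Q||P) = 0.05008 + 0.04871 - 0.05635 + 0.00712 + 0.04797 = 0.09753 ≈ 0.0975 bits

These are NOT equal (difference: 0.0449 bits). KL divergence is asymmetric: D_KL(P||Q) ≠ D_KL(Q||P) in general.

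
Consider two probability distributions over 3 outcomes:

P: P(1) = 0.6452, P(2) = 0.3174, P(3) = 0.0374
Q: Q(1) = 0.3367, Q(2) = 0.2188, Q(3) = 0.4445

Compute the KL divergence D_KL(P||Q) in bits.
0.6422 bits

D_KL(P||Q) = Σ P(x) log₂(P(x)/Q(x))

Computing term by term:
  P(1)·log₂(P(1)/Q(1)) = 0.6452·log₂(0.6452/0.3367) = 0.60538
  P(2)·log₂(P(2)/Q(2)) = 0.3174·log₂(0.3174/0.2188) = 0.17035
  P(3)·log₂(P(3)/Q(3)) = 0.0374·log₂(0.0374/0.4445) = -0.13356

D_KL(P||Q) = 0.60538 + 0.17035 - 0.13356 = 0.64217 ≈ 0.6422 bits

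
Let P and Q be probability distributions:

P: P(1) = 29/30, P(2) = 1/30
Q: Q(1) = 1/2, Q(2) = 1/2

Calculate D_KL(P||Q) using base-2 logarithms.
0.7892 bits

D_KL(P||Q) = Σ P(x) log₂(P(x)/Q(x))

Computing term by term:
  P(1)·log₂(P(1)/Q(1)) = (29/30)·log₂((29/30)/(1/2)) = 0.91939
  P(2)·log₂(P(2)/Q(2)) = (1/30)·log₂((1/30)/(1/2)) = -0.13023

D_KL(P||Q) = 0.91939 - 0.13023 = 0.78916 ≈ 0.7892 bits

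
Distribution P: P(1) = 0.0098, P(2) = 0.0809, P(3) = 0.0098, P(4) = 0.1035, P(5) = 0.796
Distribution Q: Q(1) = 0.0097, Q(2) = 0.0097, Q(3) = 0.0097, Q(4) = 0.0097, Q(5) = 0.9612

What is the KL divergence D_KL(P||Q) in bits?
0.3848 bits

D_KL(P||Q) = Σ P(x) log₂(P(x)/Q(x))

Computing term by term:
  P(1)·log₂(P(1)/Q(1)) = 0.0098·log₂(0.0098/0.0097) = 0.00015
  P(2)·log₂(P(2)/Q(2)) = 0.0809·log₂(0.0809/0.0097) = 0.24756
  P(3)·log₂(P(3)/Q(3)) = 0.0098·log₂(0.0098/0.0097) = 0.00015
  P(4)·log₂(P(4)/Q(4)) = 0.1035·log₂(0.1035/0.0097) = 0.35350
  P(5)·log₂(P(5)/Q(5)) = 0.796·log₂(0.796/0.9612) = -0.21657

D_KL(P||Q) = 0.00015 + 0.24756 + 0.00015 + 0.35350 - 0.21657 = 0.38479 ≈ 0.3848 bits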